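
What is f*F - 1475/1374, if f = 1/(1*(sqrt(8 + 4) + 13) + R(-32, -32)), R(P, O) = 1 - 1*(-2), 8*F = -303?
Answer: -149068/41907 + 303*sqrt(3)/976 ≈ -3.0194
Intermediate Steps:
F = -303/8 (F = (1/8)*(-303) = -303/8 ≈ -37.875)
R(P, O) = 3 (R(P, O) = 1 + 2 = 3)
f = 1/(16 + 2*sqrt(3)) (f = 1/(1*(sqrt(8 + 4) + 13) + 3) = 1/(1*(sqrt(12) + 13) + 3) = 1/(1*(2*sqrt(3) + 13) + 3) = 1/(1*(13 + 2*sqrt(3)) + 3) = 1/((13 + 2*sqrt(3)) + 3) = 1/(16 + 2*sqrt(3)) ≈ 0.051377)
f*F - 1475/1374 = (4/61 - sqrt(3)/122)*(-303/8) - 1475/1374 = (-303/122 + 303*sqrt(3)/976) - 1475*1/1374 = (-303/122 + 303*sqrt(3)/976) - 1475/1374 = -149068/41907 + 303*sqrt(3)/976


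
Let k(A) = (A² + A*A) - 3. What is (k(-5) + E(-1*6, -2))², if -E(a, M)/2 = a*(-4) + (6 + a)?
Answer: 1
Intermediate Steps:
E(a, M) = -12 + 6*a (E(a, M) = -2*(a*(-4) + (6 + a)) = -2*(-4*a + (6 + a)) = -2*(6 - 3*a) = -12 + 6*a)
k(A) = -3 + 2*A² (k(A) = (A² + A²) - 3 = 2*A² - 3 = -3 + 2*A²)
(k(-5) + E(-1*6, -2))² = ((-3 + 2*(-5)²) + (-12 + 6*(-1*6)))² = ((-3 + 2*25) + (-12 + 6*(-6)))² = ((-3 + 50) + (-12 - 36))² = (47 - 48)² = (-1)² = 1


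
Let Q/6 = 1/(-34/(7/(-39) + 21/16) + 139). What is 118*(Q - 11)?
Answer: -99519430/77057 ≈ -1291.5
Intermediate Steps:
Q = 4242/77057 (Q = 6/(-34/(7/(-39) + 21/16) + 139) = 6/(-34/(7*(-1/39) + 21*(1/16)) + 139) = 6/(-34/(-7/39 + 21/16) + 139) = 6/(-34/707/624 + 139) = 6/(-34*624/707 + 139) = 6/(-21216/707 + 139) = 6/(77057/707) = 6*(707/77057) = 4242/77057 ≈ 0.055050)
118*(Q - 11) = 118*(4242/77057 - 11) = 118*(-843385/77057) = -99519430/77057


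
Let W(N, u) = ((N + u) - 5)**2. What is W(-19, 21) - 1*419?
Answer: -410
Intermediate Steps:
W(N, u) = (-5 + N + u)**2
W(-19, 21) - 1*419 = (-5 - 19 + 21)**2 - 1*419 = (-3)**2 - 419 = 9 - 419 = -410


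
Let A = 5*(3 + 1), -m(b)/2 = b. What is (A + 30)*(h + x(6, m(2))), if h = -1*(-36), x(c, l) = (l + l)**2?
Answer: 5000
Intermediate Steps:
m(b) = -2*b
A = 20 (A = 5*4 = 20)
x(c, l) = 4*l**2 (x(c, l) = (2*l)**2 = 4*l**2)
h = 36
(A + 30)*(h + x(6, m(2))) = (20 + 30)*(36 + 4*(-2*2)**2) = 50*(36 + 4*(-4)**2) = 50*(36 + 4*16) = 50*(36 + 64) = 50*100 = 5000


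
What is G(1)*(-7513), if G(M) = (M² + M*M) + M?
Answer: -22539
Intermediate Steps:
G(M) = M + 2*M² (G(M) = (M² + M²) + M = 2*M² + M = M + 2*M²)
G(1)*(-7513) = (1*(1 + 2*1))*(-7513) = (1*(1 + 2))*(-7513) = (1*3)*(-7513) = 3*(-7513) = -22539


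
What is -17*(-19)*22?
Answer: 7106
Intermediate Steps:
-17*(-19)*22 = 323*22 = 7106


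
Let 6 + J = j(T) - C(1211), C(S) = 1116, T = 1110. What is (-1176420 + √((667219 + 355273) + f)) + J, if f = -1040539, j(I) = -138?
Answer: -1177680 + I*√18047 ≈ -1.1777e+6 + 134.34*I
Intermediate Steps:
J = -1260 (J = -6 + (-138 - 1*1116) = -6 + (-138 - 1116) = -6 - 1254 = -1260)
(-1176420 + √((667219 + 355273) + f)) + J = (-1176420 + √((667219 + 355273) - 1040539)) - 1260 = (-1176420 + √(1022492 - 1040539)) - 1260 = (-1176420 + √(-18047)) - 1260 = (-1176420 + I*√18047) - 1260 = -1177680 + I*√18047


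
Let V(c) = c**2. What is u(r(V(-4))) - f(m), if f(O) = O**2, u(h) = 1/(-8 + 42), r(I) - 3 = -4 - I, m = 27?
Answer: -24785/34 ≈ -728.97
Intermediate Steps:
r(I) = -1 - I (r(I) = 3 + (-4 - I) = -1 - I)
u(h) = 1/34
u(r(V(-4))) - f(m) = 1/34 - 1*27**2 = 1/34 - 1*729 = 1/34 - 729 = -24785/34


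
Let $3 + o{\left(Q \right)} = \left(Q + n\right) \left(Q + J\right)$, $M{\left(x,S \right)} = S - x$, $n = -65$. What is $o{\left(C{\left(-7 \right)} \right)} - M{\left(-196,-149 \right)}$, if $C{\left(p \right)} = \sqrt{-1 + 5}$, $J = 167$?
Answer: $-10697$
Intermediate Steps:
$C{\left(p \right)} = 2$ ($C{\left(p \right)} = \sqrt{4} = 2$)
$o{\left(Q \right)} = -3 + \left(-65 + Q\right) \left(167 + Q\right)$ ($o{\left(Q \right)} = -3 + \left(Q - 65\right) \left(Q + 167\right) = -3 + \left(-65 + Q\right) \left(167 + Q\right)$)
$o{\left(C{\left(-7 \right)} \right)} - M{\left(-196,-149 \right)} = \left(-10858 + 2^{2} + 102 \cdot 2\right) - \left(-149 - -196\right) = \left(-10858 + 4 + 204\right) - \left(-149 + 196\right) = -10650 - 47 = -10697$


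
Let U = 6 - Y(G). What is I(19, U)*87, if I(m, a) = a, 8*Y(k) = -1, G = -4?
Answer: 4263/8 ≈ 532.88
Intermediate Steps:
Y(k) = -⅛ (Y(k) = (⅛)*(-1) = -⅛)
U = 49/8 (U = 6 - 1*(-⅛) = 6 + ⅛ = 49/8 ≈ 6.1250)
I(19, U)*87 = (49/8)*87 = 4263/8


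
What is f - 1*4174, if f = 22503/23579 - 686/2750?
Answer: -135302921722/32421125 ≈ -4173.3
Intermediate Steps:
f = 22854028/32421125 (f = 22503*(1/23579) - 686*1/2750 = 22503/23579 - 343/1375 = 22854028/32421125 ≈ 0.70491)
f - 1*4174 = 22854028/32421125 - 1*4174 = 22854028/32421125 - 4174 = -135302921722/32421125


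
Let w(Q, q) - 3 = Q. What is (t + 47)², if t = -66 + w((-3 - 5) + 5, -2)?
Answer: 361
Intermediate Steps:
w(Q, q) = 3 + Q
t = -66 (t = -66 + (3 + ((-3 - 5) + 5)) = -66 + (3 + (-8 + 5)) = -66 + (3 - 3) = -66 + 0 = -66)
(t + 47)² = (-66 + 47)² = (-19)² = 361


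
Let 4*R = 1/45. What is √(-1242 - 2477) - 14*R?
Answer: -7/90 + I*√3719 ≈ -0.077778 + 60.984*I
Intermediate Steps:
R = 1/180 (R = (¼)/45 = (¼)*(1/45) = 1/180 ≈ 0.0055556)
√(-1242 - 2477) - 14*R = √(-1242 - 2477) - 14*1/180 = √(-3719) - 7/90 = I*√3719 - 7/90 = -7/90 + I*√3719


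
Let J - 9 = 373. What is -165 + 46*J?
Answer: 17407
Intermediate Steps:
J = 382 (J = 9 + 373 = 382)
-165 + 46*J = -165 + 46*382 = -165 + 17572 = 17407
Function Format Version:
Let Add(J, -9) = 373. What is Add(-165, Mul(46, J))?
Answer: 17407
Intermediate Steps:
J = 382 (J = Add(9, 373) = 382)
Add(-165, Mul(46, J)) = Add(-165, Mul(46, 382)) = Add(-165, 17572) = 17407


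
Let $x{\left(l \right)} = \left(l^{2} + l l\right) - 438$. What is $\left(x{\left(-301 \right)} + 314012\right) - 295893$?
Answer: $198883$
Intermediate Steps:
$x{\left(l \right)} = -438 + 2 l^{2}$ ($x{\left(l \right)} = \left(l^{2} + l^{2}\right) - 438 = 2 l^{2} - 438 = -438 + 2 l^{2}$)
$\left(x{\left(-301 \right)} + 314012\right) - 295893 = \left(\left(-438 + 2 \left(-301\right)^{2}\right) + 314012\right) - 295893 = \left(\left(-438 + 2 \cdot 90601\right) + 314012\right) - 295893 = \left(\left(-438 + 181202\right) + 314012\right) - 295893 = \left(180764 + 314012\right) - 295893 = 494776 - 295893 = 198883$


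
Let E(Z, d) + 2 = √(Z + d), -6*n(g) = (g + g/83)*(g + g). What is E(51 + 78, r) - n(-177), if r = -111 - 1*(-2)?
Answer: 877046/83 + 2*√5 ≈ 10571.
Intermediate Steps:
n(g) = -28*g²/83 (n(g) = -(g + g/83)*(g + g)/6 = -(g + g*(1/83))*2*g/6 = -(g + g/83)*2*g/6 = -84*g/83*2*g/6 = -28*g²/83)
r = -109 (r = -111 + 2 = -109)
E(Z, d) = -2 + √(Z + d)
E(51 + 78, r) - n(-177) = (-2 + √((51 + 78) - 109)) - (-28)*(-177)²/83 = (-2 + √(129 - 109)) - (-28)*31329/83 = (-2 + √20) - 1*(-877212/83) = (-2 + 2*√5) + 877212/83 = 877046/83 + 2*√5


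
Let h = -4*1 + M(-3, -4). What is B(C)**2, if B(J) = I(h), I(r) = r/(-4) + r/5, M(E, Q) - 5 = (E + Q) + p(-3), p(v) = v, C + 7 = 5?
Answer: 81/400 ≈ 0.20250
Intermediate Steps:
C = -2 (C = -7 + 5 = -2)
M(E, Q) = 2 + E + Q (M(E, Q) = 5 + ((E + Q) - 3) = 5 + (-3 + E + Q) = 2 + E + Q)
h = -9 (h = -4*1 + (2 - 3 - 4) = -4 - 5 = -9)
I(r) = -r/20 (I(r) = r*(-1/4) + r*(1/5) = -r/4 + r/5 = -r/20)
B(J) = 9/20 (B(J) = -1/20*(-9) = 9/20)
B(C)**2 = (9/20)**2 = 81/400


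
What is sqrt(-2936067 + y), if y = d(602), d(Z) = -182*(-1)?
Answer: I*sqrt(2935885) ≈ 1713.4*I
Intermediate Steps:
d(Z) = 182
y = 182
sqrt(-2936067 + y) = sqrt(-2936067 + 182) = sqrt(-2935885) = I*sqrt(2935885)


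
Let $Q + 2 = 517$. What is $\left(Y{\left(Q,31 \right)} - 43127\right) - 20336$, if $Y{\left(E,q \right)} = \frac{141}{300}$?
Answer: $- \frac{6346253}{100} \approx -63463.0$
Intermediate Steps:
$Q = 515$ ($Q = -2 + 517 = 515$)
$Y{\left(E,q \right)} = \frac{47}{100}$ ($Y{\left(E,q \right)} = 141 \cdot \frac{1}{300} = \frac{47}{100}$)
$\left(Y{\left(Q,31 \right)} - 43127\right) - 20336 = \left(\frac{47}{100} - 43127\right) - 20336 = - \frac{4312653}{100} - 20336 = - \frac{6346253}{100}$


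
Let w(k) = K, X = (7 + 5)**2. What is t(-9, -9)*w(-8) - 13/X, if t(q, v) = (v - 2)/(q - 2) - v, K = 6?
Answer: 8627/144 ≈ 59.910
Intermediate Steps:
X = 144 (X = 12**2 = 144)
w(k) = 6
t(q, v) = -v + (-2 + v)/(-2 + q) (t(q, v) = (-2 + v)/(-2 + q) - v = -v + (-2 + v)/(-2 + q))
t(-9, -9)*w(-8) - 13/X = ((-2 + 3*(-9) - 1*(-9)*(-9))/(-2 - 9))*6 - 13/144 = ((-2 - 27 - 81)/(-11))*6 - 13*1/144 = -1/11*(-110)*6 - 13/144 = 10*6 - 13/144 = 60 - 13/144 = 8627/144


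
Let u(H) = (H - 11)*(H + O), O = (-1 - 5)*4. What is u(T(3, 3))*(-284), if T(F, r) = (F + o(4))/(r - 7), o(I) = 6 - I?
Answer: -351379/4 ≈ -87845.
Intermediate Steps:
T(F, r) = (2 + F)/(-7 + r) (T(F, r) = (F + (6 - 1*4))/(r - 7) = (F + (6 - 4))/(-7 + r) = (F + 2)/(-7 + r) = (2 + F)/(-7 + r))
O = -24 (O = -6*4 = -24)
u(H) = (-24 + H)*(-11 + H) (u(H) = (H - 11)*(H - 24) = (-11 + H)*(-24 + H) = (-24 + H)*(-11 + H))
u(T(3, 3))*(-284) = (264 + ((2 + 3)/(-7 + 3))² - 35*(2 + 3)/(-7 + 3))*(-284) = (264 + (5/(-4))² - 35*5/(-4))*(-284) = (264 + (-¼*5)² - (-35)*5/4)*(-284) = (264 + (-5/4)² - 35*(-5/4))*(-284) = (264 + 25/16 + 175/4)*(-284) = (4949/16)*(-284) = -351379/4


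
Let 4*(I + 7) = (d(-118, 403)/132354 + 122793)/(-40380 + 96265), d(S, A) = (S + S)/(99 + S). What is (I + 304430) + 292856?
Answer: 167877915420395557/281070925020 ≈ 5.9728e+5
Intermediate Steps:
d(S, A) = 2*S/(99 + S) (d(S, A) = (2*S)/(99 + S) = 2*S/(99 + S))
I = -1813101100163/281070925020 (I = -7 + (((2*(-118)/(99 - 118))/132354 + 122793)/(-40380 + 96265))/4 = -7 + (((2*(-118)/(-19))*(1/132354) + 122793)/55885)/4 = -7 + (((2*(-118)*(-1/19))*(1/132354) + 122793)*(1/55885))/4 = -7 + (((236/19)*(1/132354) + 122793)*(1/55885))/4 = -7 + ((118/1257363 + 122793)*(1/55885))/4 = -7 + ((154395374977/1257363)*(1/55885))/4 = -7 + (¼)*(154395374977/70267731255) = -7 + 154395374977/281070925020 = -1813101100163/281070925020 ≈ -6.4507)
(I + 304430) + 292856 = (-1813101100163/281070925020 + 304430) + 292856 = 85564608602738437/281070925020 + 292856 = 167877915420395557/281070925020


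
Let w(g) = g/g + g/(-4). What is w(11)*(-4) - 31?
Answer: -24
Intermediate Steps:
w(g) = 1 - g/4 (w(g) = 1 + g*(-¼) = 1 - g/4)
w(11)*(-4) - 31 = (1 - ¼*11)*(-4) - 31 = (1 - 11/4)*(-4) - 31 = -7/4*(-4) - 31 = 7 - 31 = -24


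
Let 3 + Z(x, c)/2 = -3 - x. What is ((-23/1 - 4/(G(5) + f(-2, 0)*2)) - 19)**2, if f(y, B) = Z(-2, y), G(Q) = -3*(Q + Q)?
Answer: 929296/529 ≈ 1756.7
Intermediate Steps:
G(Q) = -6*Q
Z(x, c) = -12 - 2*x (Z(x, c) = -6 + 2*(-3 - x) = -6 + (-6 - 2*x) = -12 - 2*x)
f(y, B) = -8 (f(y, B) = -12 - 2*(-2) = -12 + 4 = -8)
((-23/1 - 4/(G(5) + f(-2, 0)*2)) - 19)**2 = ((-23/1 - 4/(-6*5 - 8*2)) - 19)**2 = ((-23*1 - 4/(-30 - 16)) - 19)**2 = ((-23 - 4/(-46)) - 19)**2 = ((-23 - 4*(-1/46)) - 19)**2 = ((-23 + 2/23) - 19)**2 = (-527/23 - 19)**2 = (-964/23)**2 = 929296/529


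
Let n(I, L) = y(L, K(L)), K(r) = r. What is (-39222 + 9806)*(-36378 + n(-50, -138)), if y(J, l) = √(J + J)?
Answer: 1070095248 - 58832*I*√69 ≈ 1.0701e+9 - 4.887e+5*I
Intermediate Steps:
y(J, l) = √2*√J (y(J, l) = √(2*J) = √2*√J)
n(I, L) = √2*√L
(-39222 + 9806)*(-36378 + n(-50, -138)) = (-39222 + 9806)*(-36378 + √2*√(-138)) = -29416*(-36378 + √2*(I*√138)) = -29416*(-36378 + 2*I*√69) = 1070095248 - 58832*I*√69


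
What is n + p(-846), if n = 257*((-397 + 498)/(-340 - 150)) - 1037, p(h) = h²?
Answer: 350166753/490 ≈ 7.1463e+5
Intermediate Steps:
n = -534087/490 (n = 257*(101/(-490)) - 1037 = 257*(101*(-1/490)) - 1037 = 257*(-101/490) - 1037 = -25957/490 - 1037 = -534087/490 ≈ -1090.0)
n + p(-846) = -534087/490 + (-846)² = -534087/490 + 715716 = 350166753/490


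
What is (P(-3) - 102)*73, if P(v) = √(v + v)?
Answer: -7446 + 73*I*√6 ≈ -7446.0 + 178.81*I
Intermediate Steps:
P(v) = √2*√v (P(v) = √(2*v) = √2*√v)
(P(-3) - 102)*73 = (√2*√(-3) - 102)*73 = (√2*(I*√3) - 102)*73 = (I*√6 - 102)*73 = (-102 + I*√6)*73 = -7446 + 73*I*√6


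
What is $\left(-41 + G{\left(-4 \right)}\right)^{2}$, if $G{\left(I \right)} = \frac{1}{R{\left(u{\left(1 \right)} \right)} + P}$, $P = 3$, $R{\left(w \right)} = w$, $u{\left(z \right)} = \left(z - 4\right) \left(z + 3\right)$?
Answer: $\frac{136900}{81} \approx 1690.1$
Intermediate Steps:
$u{\left(z \right)} = \left(-4 + z\right) \left(3 + z\right)$
$G{\left(I \right)} = - \frac{1}{9}$ ($G{\left(I \right)} = \frac{1}{\left(-12 + 1^{2} - 1\right) + 3} = \frac{1}{\left(-12 + 1 - 1\right) + 3} = \frac{1}{-12 + 3} = \frac{1}{-9} = - \frac{1}{9}$)
$\left(-41 + G{\left(-4 \right)}\right)^{2} = \left(-41 - \frac{1}{9}\right)^{2} = \left(- \frac{370}{9}\right)^{2} = \frac{136900}{81}$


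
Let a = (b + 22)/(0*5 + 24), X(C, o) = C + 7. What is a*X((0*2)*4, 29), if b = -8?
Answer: 49/12 ≈ 4.0833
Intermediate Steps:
X(C, o) = 7 + C
a = 7/12 (a = (-8 + 22)/(0*5 + 24) = 14/(0 + 24) = 14/24 = 14*(1/24) = 7/12 ≈ 0.58333)
a*X((0*2)*4, 29) = 7*(7 + (0*2)*4)/12 = 7*(7 + 0*4)/12 = 7*(7 + 0)/12 = (7/12)*7 = 49/12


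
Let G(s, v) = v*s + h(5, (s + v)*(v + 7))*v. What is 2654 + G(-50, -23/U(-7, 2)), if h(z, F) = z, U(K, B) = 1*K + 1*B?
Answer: 2447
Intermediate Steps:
U(K, B) = B + K (U(K, B) = K + B = B + K)
G(s, v) = 5*v + s*v (G(s, v) = v*s + 5*v = s*v + 5*v = 5*v + s*v)
2654 + G(-50, -23/U(-7, 2)) = 2654 + (-23/(2 - 7))*(5 - 50) = 2654 - 23/(-5)*(-45) = 2654 - 23*(-1/5)*(-45) = 2654 + (23/5)*(-45) = 2654 - 207 = 2447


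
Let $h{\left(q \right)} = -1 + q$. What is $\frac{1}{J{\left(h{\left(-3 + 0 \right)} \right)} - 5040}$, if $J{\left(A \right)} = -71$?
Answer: $- \frac{1}{5111} \approx -0.00019566$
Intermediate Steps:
$\frac{1}{J{\left(h{\left(-3 + 0 \right)} \right)} - 5040} = \frac{1}{-71 - 5040} = \frac{1}{-5111} = - \frac{1}{5111}$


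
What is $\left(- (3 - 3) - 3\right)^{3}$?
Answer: $-27$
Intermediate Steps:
$\left(- (3 - 3) - 3\right)^{3} = \left(\left(-1\right) 0 - 3\right)^{3} = \left(0 - 3\right)^{3} = \left(-3\right)^{3} = -27$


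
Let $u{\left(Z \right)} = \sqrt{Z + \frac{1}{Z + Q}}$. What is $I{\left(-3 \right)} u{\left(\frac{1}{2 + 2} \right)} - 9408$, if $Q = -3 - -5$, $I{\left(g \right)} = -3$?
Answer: $- \frac{18821}{2} \approx -9410.5$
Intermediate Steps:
$Q = 2$ ($Q = -3 + 5 = 2$)
$u{\left(Z \right)} = \sqrt{Z + \frac{1}{2 + Z}}$ ($u{\left(Z \right)} = \sqrt{Z + \frac{1}{Z + 2}} = \sqrt{Z + \frac{1}{2 + Z}}$)
$I{\left(-3 \right)} u{\left(\frac{1}{2 + 2} \right)} - 9408 = - 3 \sqrt{\frac{1 + \frac{2 + \frac{1}{2 + 2}}{2 + 2}}{2 + \frac{1}{2 + 2}}} - 9408 = - 3 \sqrt{\frac{1 + \frac{2 + \frac{1}{4}}{4}}{2 + \frac{1}{4}}} - 9408 = - 3 \sqrt{\frac{1 + \frac{1}{4} \cdot \frac{9}{4}}{\frac{9}{4}}} - 9408 = - 3 \sqrt{\frac{4 \left(1 + \frac{9}{16}\right)}{9}} - 9408 = - 3 \sqrt{\frac{4}{9} \cdot \frac{25}{16}} - 9408 = - 3 \sqrt{\frac{25}{36}} - 9408 = \left(-3\right) \frac{5}{6} - 9408 = - \frac{5}{2} - 9408 = - \frac{18821}{2}$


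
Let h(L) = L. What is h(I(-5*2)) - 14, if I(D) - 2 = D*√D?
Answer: -12 - 10*I*√10 ≈ -12.0 - 31.623*I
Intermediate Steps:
I(D) = 2 + D^(3/2) (I(D) = 2 + D*√D = 2 + D^(3/2))
h(I(-5*2)) - 14 = (2 + (-5*2)^(3/2)) - 14 = (2 + (-10)^(3/2)) - 1*14 = (2 - 10*I*√10) - 14 = -12 - 10*I*√10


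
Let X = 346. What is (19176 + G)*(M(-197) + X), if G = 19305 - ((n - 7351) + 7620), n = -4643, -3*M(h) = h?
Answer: 17641975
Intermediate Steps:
M(h) = -h/3
G = 23679 (G = 19305 - ((-4643 - 7351) + 7620) = 19305 - (-11994 + 7620) = 19305 - 1*(-4374) = 19305 + 4374 = 23679)
(19176 + G)*(M(-197) + X) = (19176 + 23679)*(-1/3*(-197) + 346) = 42855*(197/3 + 346) = 42855*(1235/3) = 17641975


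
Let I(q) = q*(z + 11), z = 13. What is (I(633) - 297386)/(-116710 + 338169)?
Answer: -282194/221459 ≈ -1.2743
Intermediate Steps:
I(q) = 24*q (I(q) = q*(13 + 11) = q*24 = 24*q)
(I(633) - 297386)/(-116710 + 338169) = (24*633 - 297386)/(-116710 + 338169) = (15192 - 297386)/221459 = -282194*1/221459 = -282194/221459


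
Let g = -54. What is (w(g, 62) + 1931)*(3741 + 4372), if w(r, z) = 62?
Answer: 16169209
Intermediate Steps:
(w(g, 62) + 1931)*(3741 + 4372) = (62 + 1931)*(3741 + 4372) = 1993*8113 = 16169209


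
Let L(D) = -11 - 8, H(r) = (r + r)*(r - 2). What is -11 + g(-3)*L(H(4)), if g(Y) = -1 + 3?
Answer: -49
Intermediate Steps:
H(r) = 2*r*(-2 + r) (H(r) = (2*r)*(-2 + r) = 2*r*(-2 + r))
L(D) = -19
g(Y) = 2
-11 + g(-3)*L(H(4)) = -11 + 2*(-19) = -11 - 38 = -49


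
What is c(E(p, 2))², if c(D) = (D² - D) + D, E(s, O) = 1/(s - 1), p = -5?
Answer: 1/1296 ≈ 0.00077160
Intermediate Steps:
E(s, O) = 1/(-1 + s)
c(D) = D²
c(E(p, 2))² = ((1/(-1 - 5))²)² = ((1/(-6))²)² = ((-⅙)²)² = (1/36)² = 1/1296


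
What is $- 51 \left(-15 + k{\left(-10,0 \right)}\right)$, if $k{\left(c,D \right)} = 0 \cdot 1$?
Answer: $765$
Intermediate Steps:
$k{\left(c,D \right)} = 0$
$- 51 \left(-15 + k{\left(-10,0 \right)}\right) = - 51 \left(-15 + 0\right) = \left(-51\right) \left(-15\right) = 765$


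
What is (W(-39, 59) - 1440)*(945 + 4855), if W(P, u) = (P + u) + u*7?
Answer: -5840600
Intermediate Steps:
W(P, u) = P + 8*u (W(P, u) = (P + u) + 7*u = P + 8*u)
(W(-39, 59) - 1440)*(945 + 4855) = ((-39 + 8*59) - 1440)*(945 + 4855) = ((-39 + 472) - 1440)*5800 = (433 - 1440)*5800 = -1007*5800 = -5840600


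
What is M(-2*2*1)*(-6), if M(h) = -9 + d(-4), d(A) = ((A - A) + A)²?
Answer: -42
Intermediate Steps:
d(A) = A² (d(A) = (0 + A)² = A²)
M(h) = 7 (M(h) = -9 + (-4)² = -9 + 16 = 7)
M(-2*2*1)*(-6) = 7*(-6) = -42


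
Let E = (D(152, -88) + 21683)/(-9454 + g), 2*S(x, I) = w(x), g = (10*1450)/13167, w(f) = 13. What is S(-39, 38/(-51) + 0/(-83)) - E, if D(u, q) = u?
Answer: 548266256/62233159 ≈ 8.8099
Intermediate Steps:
g = 14500/13167 (g = 14500*(1/13167) = 14500/13167 ≈ 1.1012)
S(x, I) = 13/2 (S(x, I) = (1/2)*13 = 13/2)
E = -287501445/124466318 (E = (152 + 21683)/(-9454 + 14500/13167) = 21835/(-124466318/13167) = 21835*(-13167/124466318) = -287501445/124466318 ≈ -2.3099)
S(-39, 38/(-51) + 0/(-83)) - E = 13/2 - 1*(-287501445/124466318) = 13/2 + 287501445/124466318 = 548266256/62233159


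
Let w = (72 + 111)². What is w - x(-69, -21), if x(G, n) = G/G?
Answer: 33488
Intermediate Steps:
x(G, n) = 1
w = 33489 (w = 183² = 33489)
w - x(-69, -21) = 33489 - 1*1 = 33489 - 1 = 33488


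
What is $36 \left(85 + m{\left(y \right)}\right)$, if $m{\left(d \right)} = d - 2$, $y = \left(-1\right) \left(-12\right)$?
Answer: $3420$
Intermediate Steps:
$y = 12$
$m{\left(d \right)} = -2 + d$ ($m{\left(d \right)} = d - 2 = -2 + d$)
$36 \left(85 + m{\left(y \right)}\right) = 36 \left(85 + \left(-2 + 12\right)\right) = 36 \left(85 + 10\right) = 36 \cdot 95 = 3420$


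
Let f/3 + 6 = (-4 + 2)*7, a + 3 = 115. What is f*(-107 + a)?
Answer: -300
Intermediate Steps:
a = 112 (a = -3 + 115 = 112)
f = -60 (f = -18 + 3*((-4 + 2)*7) = -18 + 3*(-2*7) = -18 + 3*(-14) = -18 - 42 = -60)
f*(-107 + a) = -60*(-107 + 112) = -60*5 = -300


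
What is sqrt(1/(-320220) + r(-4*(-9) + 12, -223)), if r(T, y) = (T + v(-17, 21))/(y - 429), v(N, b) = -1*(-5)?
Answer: I*sqrt(6151975146030)/8699310 ≈ 0.28512*I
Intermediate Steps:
v(N, b) = 5
r(T, y) = (5 + T)/(-429 + y) (r(T, y) = (T + 5)/(y - 429) = (5 + T)/(-429 + y))
sqrt(1/(-320220) + r(-4*(-9) + 12, -223)) = sqrt(1/(-320220) + (5 + (-4*(-9) + 12))/(-429 - 223)) = sqrt(-1/320220 + (5 + (36 + 12))/(-652)) = sqrt(-1/320220 - (5 + 48)/652) = sqrt(-1/320220 - 1/652*53) = sqrt(-1/320220 - 53/652) = sqrt(-2121539/26097930) = I*sqrt(6151975146030)/8699310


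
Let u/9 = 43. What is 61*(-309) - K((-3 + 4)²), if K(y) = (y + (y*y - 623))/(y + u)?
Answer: -7312791/388 ≈ -18847.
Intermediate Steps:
u = 387 (u = 9*43 = 387)
K(y) = (-623 + y + y²)/(387 + y) (K(y) = (y + (y*y - 623))/(y + 387) = (y + (y² - 623))/(387 + y) = (y + (-623 + y²))/(387 + y) = (-623 + y + y²)/(387 + y))
61*(-309) - K((-3 + 4)²) = 61*(-309) - (-623 + (-3 + 4)² + ((-3 + 4)²)²)/(387 + (-3 + 4)²) = -18849 - (-623 + 1² + (1²)²)/(387 + 1²) = -18849 - (-623 + 1 + 1²)/(387 + 1) = -18849 - (-623 + 1 + 1)/388 = -18849 - (-621)/388 = -18849 - 1*(-621/388) = -18849 + 621/388 = -7312791/388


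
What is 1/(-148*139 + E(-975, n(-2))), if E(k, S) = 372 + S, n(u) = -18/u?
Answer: -1/20191 ≈ -4.9527e-5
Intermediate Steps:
1/(-148*139 + E(-975, n(-2))) = 1/(-148*139 + (372 - 18/(-2))) = 1/(-20572 + (372 - 18*(-1/2))) = 1/(-20572 + (372 + 9)) = 1/(-20572 + 381) = 1/(-20191) = -1/20191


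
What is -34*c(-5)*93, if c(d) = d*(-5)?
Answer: -79050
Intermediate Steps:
c(d) = -5*d
-34*c(-5)*93 = -(-170)*(-5)*93 = -34*25*93 = -850*93 = -79050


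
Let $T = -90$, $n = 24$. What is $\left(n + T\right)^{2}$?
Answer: $4356$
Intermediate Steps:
$\left(n + T\right)^{2} = \left(24 - 90\right)^{2} = \left(-66\right)^{2} = 4356$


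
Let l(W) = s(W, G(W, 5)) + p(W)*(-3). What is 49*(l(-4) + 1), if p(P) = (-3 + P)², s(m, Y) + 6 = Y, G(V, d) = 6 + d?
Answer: -6909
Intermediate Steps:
s(m, Y) = -6 + Y
l(W) = 5 - 3*(-3 + W)² (l(W) = (-6 + (6 + 5)) + (-3 + W)²*(-3) = (-6 + 11) - 3*(-3 + W)² = 5 - 3*(-3 + W)²)
49*(l(-4) + 1) = 49*((5 - 3*(-3 - 4)²) + 1) = 49*((5 - 3*(-7)²) + 1) = 49*((5 - 3*49) + 1) = 49*((5 - 147) + 1) = 49*(-142 + 1) = 49*(-141) = -6909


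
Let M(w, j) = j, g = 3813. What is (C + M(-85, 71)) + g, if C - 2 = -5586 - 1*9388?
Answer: -11088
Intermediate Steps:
C = -14972 (C = 2 + (-5586 - 1*9388) = 2 + (-5586 - 9388) = 2 - 14974 = -14972)
(C + M(-85, 71)) + g = (-14972 + 71) + 3813 = -14901 + 3813 = -11088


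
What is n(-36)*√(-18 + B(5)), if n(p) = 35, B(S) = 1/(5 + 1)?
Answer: 35*I*√642/6 ≈ 147.8*I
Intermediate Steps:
B(S) = ⅙ (B(S) = 1/6 = ⅙)
n(-36)*√(-18 + B(5)) = 35*√(-18 + ⅙) = 35*√(-107/6) = 35*(I*√642/6) = 35*I*√642/6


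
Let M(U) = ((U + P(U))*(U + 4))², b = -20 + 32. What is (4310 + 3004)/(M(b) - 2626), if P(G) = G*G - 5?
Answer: 1219/972405 ≈ 0.0012536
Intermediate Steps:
P(G) = -5 + G² (P(G) = G² - 5 = -5 + G²)
b = 12
M(U) = (4 + U)²*(-5 + U + U²)² (M(U) = ((U + (-5 + U²))*(U + 4))² = ((-5 + U + U²)*(4 + U))² = ((4 + U)*(-5 + U + U²))² = (4 + U)²*(-5 + U + U²)²)
(4310 + 3004)/(M(b) - 2626) = (4310 + 3004)/((4 + 12)²*(-5 + 12 + 12²)² - 2626) = 7314/(16²*(-5 + 12 + 144)² - 2626) = 7314/(256*151² - 2626) = 7314/(256*22801 - 2626) = 7314/(5837056 - 2626) = 7314/5834430 = 7314*(1/5834430) = 1219/972405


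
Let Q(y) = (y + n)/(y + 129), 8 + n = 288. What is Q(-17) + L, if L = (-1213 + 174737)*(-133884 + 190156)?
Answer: 1093628763399/112 ≈ 9.7645e+9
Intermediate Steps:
n = 280 (n = -8 + 288 = 280)
L = 9764542528 (L = 173524*56272 = 9764542528)
Q(y) = (280 + y)/(129 + y) (Q(y) = (y + 280)/(y + 129) = (280 + y)/(129 + y))
Q(-17) + L = (280 - 17)/(129 - 17) + 9764542528 = 263/112 + 9764542528 = 1093628763399/112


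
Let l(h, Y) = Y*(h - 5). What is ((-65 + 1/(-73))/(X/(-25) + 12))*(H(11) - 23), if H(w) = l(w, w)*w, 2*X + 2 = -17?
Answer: -166821900/45187 ≈ -3691.8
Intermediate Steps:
l(h, Y) = Y*(-5 + h)
X = -19/2 (X = -1 + (½)*(-17) = -1 - 17/2 = -19/2 ≈ -9.5000)
H(w) = w²*(-5 + w) (H(w) = (w*(-5 + w))*w = w²*(-5 + w))
((-65 + 1/(-73))/(X/(-25) + 12))*(H(11) - 23) = ((-65 + 1/(-73))/(-19/2/(-25) + 12))*(11²*(-5 + 11) - 23) = ((-65 - 1/73)/(-19/2*(-1/25) + 12))*(121*6 - 23) = (-4746/(73*(19/50 + 12)))*(726 - 23) = -4746/(73*619/50)*703 = -4746/73*50/619*703 = -237300/45187*703 = -166821900/45187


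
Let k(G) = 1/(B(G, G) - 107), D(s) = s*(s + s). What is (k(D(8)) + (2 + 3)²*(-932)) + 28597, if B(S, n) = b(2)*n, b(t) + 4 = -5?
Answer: 6668922/1259 ≈ 5297.0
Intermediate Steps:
b(t) = -9 (b(t) = -4 - 5 = -9)
B(S, n) = -9*n
D(s) = 2*s² (D(s) = s*(2*s) = 2*s²)
k(G) = 1/(-107 - 9*G) (k(G) = 1/(-9*G - 107) = 1/(-107 - 9*G))
(k(D(8)) + (2 + 3)²*(-932)) + 28597 = (1/(-107 - 18*8²) + (2 + 3)²*(-932)) + 28597 = (1/(-107 - 18*64) + 5²*(-932)) + 28597 = (1/(-107 - 9*128) + 25*(-932)) + 28597 = (1/(-107 - 1152) - 23300) + 28597 = (1/(-1259) - 23300) + 28597 = (-1/1259 - 23300) + 28597 = -29334701/1259 + 28597 = 6668922/1259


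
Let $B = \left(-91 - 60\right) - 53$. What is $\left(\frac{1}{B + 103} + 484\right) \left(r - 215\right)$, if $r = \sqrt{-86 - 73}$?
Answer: $- \frac{10509845}{101} + \frac{48883 i \sqrt{159}}{101} \approx -1.0406 \cdot 10^{5} + 6102.9 i$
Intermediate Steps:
$r = i \sqrt{159}$ ($r = \sqrt{-159} = i \sqrt{159} \approx 12.61 i$)
$B = -204$ ($B = -151 - 53 = -204$)
$\left(\frac{1}{B + 103} + 484\right) \left(r - 215\right) = \left(\frac{1}{-204 + 103} + 484\right) \left(i \sqrt{159} - 215\right) = \left(\frac{1}{-101} + 484\right) \left(-215 + i \sqrt{159}\right) = \left(- \frac{1}{101} + 484\right) \left(-215 + i \sqrt{159}\right) = \frac{48883 \left(-215 + i \sqrt{159}\right)}{101} = - \frac{10509845}{101} + \frac{48883 i \sqrt{159}}{101}$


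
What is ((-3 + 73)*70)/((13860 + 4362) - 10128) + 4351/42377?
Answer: 121432147/171499719 ≈ 0.70806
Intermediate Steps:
((-3 + 73)*70)/((13860 + 4362) - 10128) + 4351/42377 = (70*70)/(18222 - 10128) + 4351*(1/42377) = 4900/8094 + 4351/42377 = 4900*(1/8094) + 4351/42377 = 2450/4047 + 4351/42377 = 121432147/171499719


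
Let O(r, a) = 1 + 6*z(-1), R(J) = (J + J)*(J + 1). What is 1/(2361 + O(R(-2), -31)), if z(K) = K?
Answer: 1/2356 ≈ 0.00042445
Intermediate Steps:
R(J) = 2*J*(1 + J) (R(J) = (2*J)*(1 + J) = 2*J*(1 + J))
O(r, a) = -5 (O(r, a) = 1 + 6*(-1) = 1 - 6 = -5)
1/(2361 + O(R(-2), -31)) = 1/(2361 - 5) = 1/2356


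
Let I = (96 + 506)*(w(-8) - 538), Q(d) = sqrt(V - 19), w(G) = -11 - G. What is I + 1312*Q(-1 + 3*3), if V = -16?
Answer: -325682 + 1312*I*sqrt(35) ≈ -3.2568e+5 + 7761.9*I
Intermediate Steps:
Q(d) = I*sqrt(35) (Q(d) = sqrt(-16 - 19) = sqrt(-35) = I*sqrt(35))
I = -325682 (I = (96 + 506)*((-11 - 1*(-8)) - 538) = 602*((-11 + 8) - 538) = 602*(-3 - 538) = 602*(-541) = -325682)
I + 1312*Q(-1 + 3*3) = -325682 + 1312*(I*sqrt(35)) = -325682 + 1312*I*sqrt(35)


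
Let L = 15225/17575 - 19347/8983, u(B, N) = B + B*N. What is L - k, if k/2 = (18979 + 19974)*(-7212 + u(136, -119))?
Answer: 11443459615854146/6315049 ≈ 1.8121e+9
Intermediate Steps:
L = -8130294/6315049 (L = 15225*(1/17575) - 19347*1/8983 = 609/703 - 19347/8983 = -8130294/6315049 ≈ -1.2874)
k = -1812093560 (k = 2*((18979 + 19974)*(-7212 + 136*(1 - 119))) = 2*(38953*(-7212 + 136*(-118))) = 2*(38953*(-7212 - 16048)) = 2*(38953*(-23260)) = 2*(-906046780) = -1812093560)
L - k = -8130294/6315049 - 1*(-1812093560) = -8130294/6315049 + 1812093560 = 11443459615854146/6315049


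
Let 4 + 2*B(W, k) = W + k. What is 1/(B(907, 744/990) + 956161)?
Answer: 330/315682249 ≈ 1.0454e-6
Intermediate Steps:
B(W, k) = -2 + W/2 + k/2 (B(W, k) = -2 + (W + k)/2 = -2 + (W/2 + k/2) = -2 + W/2 + k/2)
1/(B(907, 744/990) + 956161) = 1/((-2 + (½)*907 + (744/990)/2) + 956161) = 1/((-2 + 907/2 + (744*(1/990))/2) + 956161) = 1/((-2 + 907/2 + (½)*(124/165)) + 956161) = 1/((-2 + 907/2 + 62/165) + 956161) = 1/(149119/330 + 956161) = 1/(315682249/330) = 330/315682249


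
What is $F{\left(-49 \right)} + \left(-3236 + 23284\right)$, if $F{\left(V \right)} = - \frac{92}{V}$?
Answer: $\frac{982444}{49} \approx 20050.0$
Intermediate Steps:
$F{\left(-49 \right)} + \left(-3236 + 23284\right) = - \frac{92}{-49} + \left(-3236 + 23284\right) = \left(-92\right) \left(- \frac{1}{49}\right) + 20048 = \frac{92}{49} + 20048 = \frac{982444}{49}$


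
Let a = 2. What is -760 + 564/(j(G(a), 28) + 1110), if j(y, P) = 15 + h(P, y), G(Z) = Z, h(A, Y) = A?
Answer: -875716/1153 ≈ -759.51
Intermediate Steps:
j(y, P) = 15 + P
-760 + 564/(j(G(a), 28) + 1110) = -760 + 564/((15 + 28) + 1110) = -760 + 564/(43 + 1110) = -760 + 564/1153 = -875716/1153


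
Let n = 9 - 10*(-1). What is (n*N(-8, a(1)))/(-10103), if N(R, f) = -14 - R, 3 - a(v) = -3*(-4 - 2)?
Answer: 114/10103 ≈ 0.011284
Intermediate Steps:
a(v) = -15 (a(v) = 3 - (-3)*(-4 - 2) = 3 - (-3)*(-6) = 3 - 1*18 = 3 - 18 = -15)
n = 19 (n = 9 + 10 = 19)
(n*N(-8, a(1)))/(-10103) = (19*(-14 - 1*(-8)))/(-10103) = (19*(-14 + 8))*(-1/10103) = (19*(-6))*(-1/10103) = -114*(-1/10103) = 114/10103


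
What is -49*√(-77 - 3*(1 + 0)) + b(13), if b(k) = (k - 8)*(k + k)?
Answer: 130 - 196*I*√5 ≈ 130.0 - 438.27*I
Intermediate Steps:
b(k) = 2*k*(-8 + k) (b(k) = (-8 + k)*(2*k) = 2*k*(-8 + k))
-49*√(-77 - 3*(1 + 0)) + b(13) = -49*√(-77 - 3*(1 + 0)) + 2*13*(-8 + 13) = -49*√(-77 - 3*1) + 2*13*5 = -49*√(-77 - 3) + 130 = -196*I*√5 + 130 = 130 - 196*I*√5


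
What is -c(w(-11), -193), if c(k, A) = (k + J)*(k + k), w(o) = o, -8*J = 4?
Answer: -253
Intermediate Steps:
J = -½ (J = -⅛*4 = -½ ≈ -0.50000)
c(k, A) = 2*k*(-½ + k) (c(k, A) = (k - ½)*(k + k) = (-½ + k)*(2*k) = 2*k*(-½ + k))
-c(w(-11), -193) = -(-11)*(-1 + 2*(-11)) = -(-11)*(-1 - 22) = -(-11)*(-23) = -1*253 = -253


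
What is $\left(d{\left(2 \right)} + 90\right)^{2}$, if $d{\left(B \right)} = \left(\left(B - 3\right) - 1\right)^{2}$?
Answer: $8836$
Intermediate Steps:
$d{\left(B \right)} = \left(-4 + B\right)^{2}$ ($d{\left(B \right)} = \left(\left(-3 + B\right) - 1\right)^{2} = \left(-4 + B\right)^{2}$)
$\left(d{\left(2 \right)} + 90\right)^{2} = \left(\left(-4 + 2\right)^{2} + 90\right)^{2} = \left(\left(-2\right)^{2} + 90\right)^{2} = \left(4 + 90\right)^{2} = 94^{2} = 8836$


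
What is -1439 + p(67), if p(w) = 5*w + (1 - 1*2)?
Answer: -1105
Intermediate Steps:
p(w) = -1 + 5*w (p(w) = 5*w + (1 - 2) = 5*w - 1 = -1 + 5*w)
-1439 + p(67) = -1439 + (-1 + 5*67) = -1439 + (-1 + 335) = -1439 + 334 = -1105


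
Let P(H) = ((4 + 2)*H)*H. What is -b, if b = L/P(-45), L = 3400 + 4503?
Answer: -7903/12150 ≈ -0.65045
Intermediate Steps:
P(H) = 6*H² (P(H) = (6*H)*H = 6*H²)
L = 7903
b = 7903/12150 (b = 7903/((6*(-45)²)) = 7903/((6*2025)) = 7903/12150 ≈ 0.65045)
-b = -1*7903/12150 = -7903/12150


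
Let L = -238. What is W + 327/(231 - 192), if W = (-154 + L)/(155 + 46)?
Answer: 16813/2613 ≈ 6.4344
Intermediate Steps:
W = -392/201 (W = (-154 - 238)/(155 + 46) = -392/201 ≈ -1.9502)
W + 327/(231 - 192) = -392/201 + 327/(231 - 192) = -392/201 + 327/39 = -392/201 + (1/39)*327 = -392/201 + 109/13 = 16813/2613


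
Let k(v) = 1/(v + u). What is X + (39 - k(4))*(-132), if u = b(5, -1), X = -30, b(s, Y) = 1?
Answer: -25758/5 ≈ -5151.6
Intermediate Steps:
u = 1
k(v) = 1/(1 + v) (k(v) = 1/(v + 1) = 1/(1 + v))
X + (39 - k(4))*(-132) = -30 + (39 - 1/(1 + 4))*(-132) = -30 + (39 - 1/5)*(-132) = -30 + (39 - 1*⅕)*(-132) = -30 + (39 - ⅕)*(-132) = -30 + (194/5)*(-132) = -30 - 25608/5 = -25758/5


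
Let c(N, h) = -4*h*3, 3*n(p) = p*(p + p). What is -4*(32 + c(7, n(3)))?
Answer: 160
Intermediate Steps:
n(p) = 2*p²/3 (n(p) = (p*(p + p))/3 = (p*(2*p))/3 = (2*p²)/3 = 2*p²/3)
c(N, h) = -12*h
-4*(32 + c(7, n(3))) = -4*(32 - 8*3²) = -4*(32 - 8*9) = -4*(32 - 12*6) = -4*(32 - 72) = -4*(-40) = 160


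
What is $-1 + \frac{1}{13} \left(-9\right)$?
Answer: $- \frac{22}{13} \approx -1.6923$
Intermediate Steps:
$-1 + \frac{1}{13} \left(-9\right) = -1 - \frac{9}{13} = - \frac{22}{13}$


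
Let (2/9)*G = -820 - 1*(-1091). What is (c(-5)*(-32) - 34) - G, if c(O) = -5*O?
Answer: -4107/2 ≈ -2053.5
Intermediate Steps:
G = 2439/2 (G = 9*(-820 - 1*(-1091))/2 = 9*(-820 + 1091)/2 = (9/2)*271 = 2439/2 ≈ 1219.5)
(c(-5)*(-32) - 34) - G = (-5*(-5)*(-32) - 34) - 1*2439/2 = (25*(-32) - 34) - 2439/2 = (-800 - 34) - 2439/2 = -834 - 2439/2 = -4107/2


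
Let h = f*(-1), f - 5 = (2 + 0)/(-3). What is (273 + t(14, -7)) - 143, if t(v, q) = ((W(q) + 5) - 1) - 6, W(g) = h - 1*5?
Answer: 356/3 ≈ 118.67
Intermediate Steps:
f = 13/3 (f = 5 + (2 + 0)/(-3) = 5 + 2*(-⅓) = 5 - ⅔ = 13/3 ≈ 4.3333)
h = -13/3 (h = (13/3)*(-1) = -13/3 ≈ -4.3333)
W(g) = -28/3 (W(g) = -13/3 - 1*5 = -13/3 - 5 = -28/3)
t(v, q) = -34/3 (t(v, q) = ((-28/3 + 5) - 1) - 6 = (-13/3 - 1) - 6 = -16/3 - 6 = -34/3)
(273 + t(14, -7)) - 143 = (273 - 34/3) - 143 = 785/3 - 143 = 356/3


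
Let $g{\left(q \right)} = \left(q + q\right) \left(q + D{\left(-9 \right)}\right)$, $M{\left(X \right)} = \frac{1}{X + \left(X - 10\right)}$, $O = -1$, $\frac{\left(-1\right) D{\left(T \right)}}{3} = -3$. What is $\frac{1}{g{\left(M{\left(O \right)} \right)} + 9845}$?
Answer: $\frac{72}{708733} \approx 0.00010159$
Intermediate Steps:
$D{\left(T \right)} = 9$ ($D{\left(T \right)} = \left(-3\right) \left(-3\right) = 9$)
$M{\left(X \right)} = \frac{1}{-10 + 2 X}$ ($M{\left(X \right)} = \frac{1}{X + \left(X - 10\right)} = \frac{1}{X + \left(-10 + X\right)} = \frac{1}{-10 + 2 X}$)
$g{\left(q \right)} = 2 q \left(9 + q\right)$ ($g{\left(q \right)} = \left(q + q\right) \left(q + 9\right) = 2 q \left(9 + q\right)$)
$\frac{1}{g{\left(M{\left(O \right)} \right)} + 9845} = \frac{1}{2 \frac{1}{2 \left(-5 - 1\right)} \left(9 + \frac{1}{2 \left(-5 - 1\right)}\right) + 9845} = \frac{1}{2 \frac{1}{2 \left(-6\right)} \left(9 + \frac{1}{2 \left(-6\right)}\right) + 9845} = \frac{1}{2 \cdot \frac{1}{2} \left(- \frac{1}{6}\right) \left(9 + \frac{1}{2} \left(- \frac{1}{6}\right)\right) + 9845} = \frac{1}{2 \left(- \frac{1}{12}\right) \left(9 - \frac{1}{12}\right) + 9845} = \frac{1}{2 \left(- \frac{1}{12}\right) \frac{107}{12} + 9845} = \frac{1}{- \frac{107}{72} + 9845} = \frac{1}{\frac{708733}{72}} = \frac{72}{708733}$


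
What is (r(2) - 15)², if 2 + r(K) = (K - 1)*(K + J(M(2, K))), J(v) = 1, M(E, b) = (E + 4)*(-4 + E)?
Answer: 196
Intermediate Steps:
M(E, b) = (-4 + E)*(4 + E) (M(E, b) = (4 + E)*(-4 + E) = (-4 + E)*(4 + E))
r(K) = -2 + (1 + K)*(-1 + K) (r(K) = -2 + (K - 1)*(K + 1) = -2 + (-1 + K)*(1 + K) = -2 + (1 + K)*(-1 + K))
(r(2) - 15)² = ((-3 + 2²) - 15)² = ((-3 + 4) - 15)² = (1 - 15)² = (-14)² = 196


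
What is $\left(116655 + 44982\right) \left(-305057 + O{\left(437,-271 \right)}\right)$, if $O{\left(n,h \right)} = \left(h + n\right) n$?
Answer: $-37583027055$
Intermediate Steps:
$O{\left(n,h \right)} = n \left(h + n\right)$
$\left(116655 + 44982\right) \left(-305057 + O{\left(437,-271 \right)}\right) = \left(116655 + 44982\right) \left(-305057 + 437 \left(-271 + 437\right)\right) = 161637 \left(-305057 + 437 \cdot 166\right) = 161637 \left(-305057 + 72542\right) = 161637 \left(-232515\right) = -37583027055$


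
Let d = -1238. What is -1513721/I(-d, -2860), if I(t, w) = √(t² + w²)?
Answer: -1513721*√2428061/4856122 ≈ -485.72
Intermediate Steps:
-1513721/I(-d, -2860) = -1513721/√((-1*(-1238))² + (-2860)²) = -1513721/√(1238² + 8179600) = -1513721/√(1532644 + 8179600) = -1513721*√2428061/4856122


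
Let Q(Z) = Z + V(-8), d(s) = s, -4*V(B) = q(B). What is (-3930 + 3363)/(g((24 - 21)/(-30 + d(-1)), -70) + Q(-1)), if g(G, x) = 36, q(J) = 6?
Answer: -1134/67 ≈ -16.925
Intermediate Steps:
V(B) = -3/2 (V(B) = -1/4*6 = -3/2)
Q(Z) = -3/2 + Z (Q(Z) = Z - 3/2 = -3/2 + Z)
(-3930 + 3363)/(g((24 - 21)/(-30 + d(-1)), -70) + Q(-1)) = (-3930 + 3363)/(36 + (-3/2 - 1)) = -567/(36 - 5/2) = -567/67/2 = -567*2/67 = -1134/67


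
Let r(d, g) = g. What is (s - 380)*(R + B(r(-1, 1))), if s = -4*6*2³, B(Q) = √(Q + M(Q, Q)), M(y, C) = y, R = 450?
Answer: -257400 - 572*√2 ≈ -2.5821e+5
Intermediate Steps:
B(Q) = √2*√Q (B(Q) = √(Q + Q) = √(2*Q) = √2*√Q)
s = -192 (s = -24*8 = -192)
(s - 380)*(R + B(r(-1, 1))) = (-192 - 380)*(450 + √2*√1) = -572*(450 + √2*1) = -572*(450 + √2) = -257400 - 572*√2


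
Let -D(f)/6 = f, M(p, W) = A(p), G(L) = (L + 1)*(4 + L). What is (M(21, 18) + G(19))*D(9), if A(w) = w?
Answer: -25974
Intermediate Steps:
G(L) = (1 + L)*(4 + L)
M(p, W) = p
D(f) = -6*f
(M(21, 18) + G(19))*D(9) = (21 + (4 + 19² + 5*19))*(-6*9) = (21 + (4 + 361 + 95))*(-54) = (21 + 460)*(-54) = 481*(-54) = -25974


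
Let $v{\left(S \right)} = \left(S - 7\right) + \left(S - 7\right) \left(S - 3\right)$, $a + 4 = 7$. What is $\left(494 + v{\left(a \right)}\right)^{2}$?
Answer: $240100$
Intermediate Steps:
$a = 3$ ($a = -4 + 7 = 3$)
$v{\left(S \right)} = -7 + S + \left(-7 + S\right) \left(-3 + S\right)$ ($v{\left(S \right)} = \left(-7 + S\right) + \left(-7 + S\right) \left(-3 + S\right) = -7 + S + \left(-7 + S\right) \left(-3 + S\right)$)
$\left(494 + v{\left(a \right)}\right)^{2} = \left(494 + \left(14 + 3^{2} - 27\right)\right)^{2} = \left(494 + \left(14 + 9 - 27\right)\right)^{2} = \left(494 - 4\right)^{2} = 490^{2} = 240100$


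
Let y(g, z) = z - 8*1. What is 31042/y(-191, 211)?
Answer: 31042/203 ≈ 152.92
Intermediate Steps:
y(g, z) = -8 + z (y(g, z) = z - 8 = -8 + z)
31042/y(-191, 211) = 31042/(-8 + 211) = 31042/203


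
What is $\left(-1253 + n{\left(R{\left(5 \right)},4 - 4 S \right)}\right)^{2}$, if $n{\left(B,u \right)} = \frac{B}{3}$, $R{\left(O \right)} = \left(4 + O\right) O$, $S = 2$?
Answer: $1532644$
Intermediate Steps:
$R{\left(O \right)} = O \left(4 + O\right)$
$n{\left(B,u \right)} = \frac{B}{3}$ ($n{\left(B,u \right)} = B \frac{1}{3} = \frac{B}{3}$)
$\left(-1253 + n{\left(R{\left(5 \right)},4 - 4 S \right)}\right)^{2} = \left(-1253 + \frac{5 \left(4 + 5\right)}{3}\right)^{2} = \left(-1253 + \frac{5 \cdot 9}{3}\right)^{2} = \left(-1253 + \frac{1}{3} \cdot 45\right)^{2} = \left(-1253 + 15\right)^{2} = \left(-1238\right)^{2} = 1532644$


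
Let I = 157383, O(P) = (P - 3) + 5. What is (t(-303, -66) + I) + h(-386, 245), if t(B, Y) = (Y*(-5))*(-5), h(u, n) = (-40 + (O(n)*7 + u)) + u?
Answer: 156650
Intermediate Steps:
O(P) = 2 + P (O(P) = (-3 + P) + 5 = 2 + P)
h(u, n) = -26 + 2*u + 7*n (h(u, n) = (-40 + ((2 + n)*7 + u)) + u = (-40 + ((14 + 7*n) + u)) + u = (-40 + (14 + u + 7*n)) + u = (-26 + u + 7*n) + u = -26 + 2*u + 7*n)
t(B, Y) = 25*Y (t(B, Y) = -5*Y*(-5) = 25*Y)
(t(-303, -66) + I) + h(-386, 245) = (25*(-66) + 157383) + (-26 + 2*(-386) + 7*245) = (-1650 + 157383) + (-26 - 772 + 1715) = 155733 + 917 = 156650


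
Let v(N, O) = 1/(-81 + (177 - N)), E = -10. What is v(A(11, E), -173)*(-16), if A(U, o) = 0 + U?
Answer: -16/85 ≈ -0.18824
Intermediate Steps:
A(U, o) = U
v(N, O) = 1/(96 - N)
v(A(11, E), -173)*(-16) = -1/(-96 + 11)*(-16) = -1/(-85)*(-16) = -1*(-1/85)*(-16) = (1/85)*(-16) = -16/85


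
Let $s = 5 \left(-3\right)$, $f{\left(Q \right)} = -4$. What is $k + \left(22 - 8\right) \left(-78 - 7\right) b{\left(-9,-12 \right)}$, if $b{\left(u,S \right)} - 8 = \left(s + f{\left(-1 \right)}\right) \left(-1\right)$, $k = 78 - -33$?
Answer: $-32019$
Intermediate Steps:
$s = -15$
$k = 111$ ($k = 78 + 33 = 111$)
$b{\left(u,S \right)} = 27$ ($b{\left(u,S \right)} = 8 + \left(-15 - 4\right) \left(-1\right) = 8 - -19 = 8 + 19 = 27$)
$k + \left(22 - 8\right) \left(-78 - 7\right) b{\left(-9,-12 \right)} = 111 + \left(22 - 8\right) \left(-78 - 7\right) 27 = 111 + 14 \left(-85\right) 27 = 111 - 32130 = -32019$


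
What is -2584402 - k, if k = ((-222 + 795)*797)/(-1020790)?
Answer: -2638131260899/1020790 ≈ -2.5844e+6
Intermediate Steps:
k = -456681/1020790 (k = (573*797)*(-1/1020790) = 456681*(-1/1020790) = -456681/1020790 ≈ -0.44738)
-2584402 - k = -2584402 - 1*(-456681/1020790) = -2584402 + 456681/1020790 = -2638131260899/1020790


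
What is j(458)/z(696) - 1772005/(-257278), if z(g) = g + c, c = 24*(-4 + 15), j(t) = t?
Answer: 454739531/61746720 ≈ 7.3646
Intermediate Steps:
c = 264 (c = 24*11 = 264)
z(g) = 264 + g (z(g) = g + 264 = 264 + g)
j(458)/z(696) - 1772005/(-257278) = 458/(264 + 696) - 1772005/(-257278) = 458/960 - 1772005*(-1/257278) = 458*(1/960) + 1772005/257278 = 229/480 + 1772005/257278 = 454739531/61746720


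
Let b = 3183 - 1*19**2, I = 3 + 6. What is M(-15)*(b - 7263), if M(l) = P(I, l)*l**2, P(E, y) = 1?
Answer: -999225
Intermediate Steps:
I = 9
b = 2822 (b = 3183 - 1*361 = 3183 - 361 = 2822)
M(l) = l**2 (M(l) = 1*l**2 = l**2)
M(-15)*(b - 7263) = (-15)**2*(2822 - 7263) = 225*(-4441) = -999225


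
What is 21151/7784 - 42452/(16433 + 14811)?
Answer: 82598869/60800824 ≈ 1.3585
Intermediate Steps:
21151/7784 - 42452/(16433 + 14811) = 21151*(1/7784) - 42452/31244 = 21151/7784 - 42452*1/31244 = 21151/7784 - 10613/7811 = 82598869/60800824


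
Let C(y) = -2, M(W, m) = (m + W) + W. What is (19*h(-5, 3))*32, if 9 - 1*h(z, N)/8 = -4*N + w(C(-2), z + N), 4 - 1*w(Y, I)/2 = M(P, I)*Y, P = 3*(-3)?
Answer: 452352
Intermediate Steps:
P = -9
M(W, m) = m + 2*W (M(W, m) = (W + m) + W = m + 2*W)
w(Y, I) = 8 - 2*Y*(-18 + I) (w(Y, I) = 8 - 2*(I + 2*(-9))*Y = 8 - 2*(I - 18)*Y = 8 - 2*(-18 + I)*Y = 8 - 2*Y*(-18 + I))
h(z, N) = 584 - 32*z (h(z, N) = 72 - 8*(-4*N + (8 - 2*(-2)*(-18 + (z + N)))) = 72 - 8*(-4*N + (8 - 2*(-2)*(-18 + (N + z)))) = 72 - 8*(-4*N + (8 - 2*(-2)*(-18 + N + z))) = 72 - 8*(-4*N + (8 + (-72 + 4*N + 4*z))) = 72 - 8*(-4*N + (-64 + 4*N + 4*z)) = 72 - 8*(-64 + 4*z) = 72 + (512 - 32*z) = 584 - 32*z)
(19*h(-5, 3))*32 = (19*(584 - 32*(-5)))*32 = (19*(584 + 160))*32 = (19*744)*32 = 14136*32 = 452352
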